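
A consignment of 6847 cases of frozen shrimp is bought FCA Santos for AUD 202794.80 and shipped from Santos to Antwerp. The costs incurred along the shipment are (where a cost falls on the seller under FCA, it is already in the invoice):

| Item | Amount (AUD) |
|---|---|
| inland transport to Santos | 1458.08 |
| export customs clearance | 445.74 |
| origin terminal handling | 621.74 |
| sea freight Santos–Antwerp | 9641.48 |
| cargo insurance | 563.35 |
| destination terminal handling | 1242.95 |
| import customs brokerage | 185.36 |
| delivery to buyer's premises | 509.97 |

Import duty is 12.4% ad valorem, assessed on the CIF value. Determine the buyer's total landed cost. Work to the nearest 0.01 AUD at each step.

Total landed cost: AUD 242048.70

FCA: the seller delivers export-cleared goods to the carrier; the buyer bears costs from that point.
Already in the invoice (seller's account under FCA): inland to port, export clearance — exclude.
CIF value = FCA price + origin terminal + freight + insurance = 202794.80 + 621.74 + 9641.48 + 563.35 = 213621.37
Import duty = 213621.37 × 12.4% = 26489.05
Buyer bears: origin terminal 621.74 + freight 9641.48 + insurance 563.35 + destination terminal 1242.95 + brokerage 185.36 + delivery 509.97 + duty 26489.05 = 39253.90
Landed cost = invoice 202794.80 + 39253.90 = 242048.70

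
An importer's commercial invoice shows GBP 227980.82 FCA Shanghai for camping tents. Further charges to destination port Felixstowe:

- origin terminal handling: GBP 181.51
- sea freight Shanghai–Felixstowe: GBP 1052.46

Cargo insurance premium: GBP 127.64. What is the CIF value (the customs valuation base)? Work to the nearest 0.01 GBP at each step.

CIF = FCA price + pre-shipment costs + freight + insurance
CIF = 227980.82 + 181.51 + 1052.46 + 127.64 = 229342.43

CIF value: GBP 229342.43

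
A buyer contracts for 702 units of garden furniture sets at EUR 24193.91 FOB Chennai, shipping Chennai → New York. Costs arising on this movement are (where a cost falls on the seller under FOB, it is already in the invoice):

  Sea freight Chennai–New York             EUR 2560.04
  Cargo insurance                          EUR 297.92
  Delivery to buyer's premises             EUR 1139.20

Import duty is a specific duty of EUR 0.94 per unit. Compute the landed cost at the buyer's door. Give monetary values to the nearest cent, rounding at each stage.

Total landed cost: EUR 28850.95

FOB: the seller bears costs until goods are on board at the origin port; the buyer bears freight, insurance and all costs thereafter.
CIF value = FOB price + freight + insurance = 24193.91 + 2560.04 + 297.92 = 27051.87
Import duty = 702 × 0.94 = 659.88
Buyer bears: freight 2560.04 + insurance 297.92 + delivery 1139.20 + duty 659.88 = 4657.04
Landed cost = invoice 24193.91 + 4657.04 = 28850.95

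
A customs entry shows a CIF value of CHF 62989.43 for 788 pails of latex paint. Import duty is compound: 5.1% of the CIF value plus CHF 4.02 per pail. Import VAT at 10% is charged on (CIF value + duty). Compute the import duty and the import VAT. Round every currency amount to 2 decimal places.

Import duty: CHF 6380.22; import VAT: CHF 6936.97

Ad valorem component: 62989.43 × 5.1% = 3212.46
Specific component: 788 × 4.02 = 3167.76
Import duty = 3212.46 + 3167.76 = 6380.22
VAT base = CIF + duty = 62989.43 + 6380.22 = 69369.65
Import VAT = 69369.65 × 10% = 6936.97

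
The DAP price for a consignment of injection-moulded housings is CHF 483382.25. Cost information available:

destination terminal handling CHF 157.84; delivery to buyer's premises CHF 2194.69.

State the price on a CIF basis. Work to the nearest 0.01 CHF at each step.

CIF price: CHF 481029.72

From DAP to CIF, the seller no longer bears: destination terminal, delivery.
CIF price = 483382.25 − 157.84 − 2194.69 = 481029.72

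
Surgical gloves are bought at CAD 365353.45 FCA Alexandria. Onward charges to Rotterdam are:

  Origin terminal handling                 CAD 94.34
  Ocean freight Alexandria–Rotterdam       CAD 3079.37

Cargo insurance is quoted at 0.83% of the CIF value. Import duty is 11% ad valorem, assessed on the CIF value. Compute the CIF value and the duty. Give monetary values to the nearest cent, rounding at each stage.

CIF value: CAD 371611.54; import duty: CAD 40877.27

Let C be the CIF value. C = FCA price + pre-shipment costs + freight + 0.83% × C
C − 0.83% × C = 365353.45 + 94.34 + 3079.37
0.9917 × C = 368527.16
C = 368527.16 / 0.9917 = 371611.54
Insurance premium = 0.83% × 371611.54 = 3084.38
Import duty = 371611.54 × 11% = 40877.27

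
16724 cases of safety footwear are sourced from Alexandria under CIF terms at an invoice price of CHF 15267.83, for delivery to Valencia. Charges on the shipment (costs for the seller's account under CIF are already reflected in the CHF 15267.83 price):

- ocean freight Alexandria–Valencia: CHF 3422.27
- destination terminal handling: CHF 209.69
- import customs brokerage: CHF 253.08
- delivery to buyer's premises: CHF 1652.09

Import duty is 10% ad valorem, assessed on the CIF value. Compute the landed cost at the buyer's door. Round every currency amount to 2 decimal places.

CIF: the seller pays costs through ocean freight and marine insurance to the destination port.
Already in the invoice (seller's account under CIF): freight — exclude.
The CIF price already equals the CIF value: 15267.83
Import duty = 15267.83 × 10% = 1526.78
Buyer bears: destination terminal 209.69 + brokerage 253.08 + delivery 1652.09 + duty 1526.78 = 3641.64
Landed cost = invoice 15267.83 + 3641.64 = 18909.47

Total landed cost: CHF 18909.47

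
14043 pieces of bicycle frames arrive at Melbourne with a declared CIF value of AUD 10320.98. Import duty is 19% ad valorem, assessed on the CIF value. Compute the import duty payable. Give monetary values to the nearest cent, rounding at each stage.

Import duty: AUD 1960.99

Import duty = 10320.98 × 19% = 1960.99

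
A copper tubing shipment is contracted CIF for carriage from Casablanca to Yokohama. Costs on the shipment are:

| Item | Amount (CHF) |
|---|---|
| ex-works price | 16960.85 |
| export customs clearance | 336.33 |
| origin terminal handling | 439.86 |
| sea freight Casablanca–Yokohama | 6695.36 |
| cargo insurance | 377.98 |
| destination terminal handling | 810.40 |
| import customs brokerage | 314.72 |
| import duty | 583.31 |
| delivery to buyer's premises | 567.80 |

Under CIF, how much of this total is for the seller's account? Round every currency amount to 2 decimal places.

CIF: the seller pays costs through ocean freight and marine insurance to the destination port.
Seller's account: goods 16960.85 + export clearance 336.33 + origin terminal 439.86 + freight 6695.36 + insurance 377.98 = 24810.38
Buyer's account: destination terminal 810.40 + brokerage 314.72 + duty 583.31 + delivery 567.80 = 2276.23

Seller's account: CHF 24810.38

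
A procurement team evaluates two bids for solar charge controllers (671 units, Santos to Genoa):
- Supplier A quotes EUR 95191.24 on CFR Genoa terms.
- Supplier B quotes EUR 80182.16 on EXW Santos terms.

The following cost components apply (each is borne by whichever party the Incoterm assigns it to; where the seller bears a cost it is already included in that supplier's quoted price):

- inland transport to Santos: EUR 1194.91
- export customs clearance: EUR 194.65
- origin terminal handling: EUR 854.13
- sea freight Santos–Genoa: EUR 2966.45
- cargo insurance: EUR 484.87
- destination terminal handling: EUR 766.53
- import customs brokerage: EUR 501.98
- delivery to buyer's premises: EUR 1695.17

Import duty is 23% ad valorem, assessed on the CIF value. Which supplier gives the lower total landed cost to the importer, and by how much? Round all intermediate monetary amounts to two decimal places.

Supplier B is cheaper by EUR 12052.70

Supplier A (CFR):
CIF value = CFR price + insurance = 95191.24 + 484.87 = 95676.11
Import duty = 95676.11 × 23% = 22005.51
Buyer bears (A): 484.87 + 766.53 + 501.98 + 1695.17 = 3448.55
Landed cost (A) = invoice 95191.24 + 3448.55 + duty 22005.51 = 120645.30
Supplier B (EXW):
CIF value = EXW price + inland to port + export clearance + origin terminal + freight + insurance = 80182.16 + 1194.91 + 194.65 + 854.13 + 2966.45 + 484.87 = 85877.17
Import duty = 85877.17 × 23% = 19751.75
Buyer bears (B): 1194.91 + 194.65 + 854.13 + 2966.45 + 484.87 + 766.53 + 501.98 + 1695.17 = 8658.69
Landed cost (B) = invoice 80182.16 + 8658.69 + duty 19751.75 = 108592.60
Difference = |120645.30 − 108592.60| = 12052.70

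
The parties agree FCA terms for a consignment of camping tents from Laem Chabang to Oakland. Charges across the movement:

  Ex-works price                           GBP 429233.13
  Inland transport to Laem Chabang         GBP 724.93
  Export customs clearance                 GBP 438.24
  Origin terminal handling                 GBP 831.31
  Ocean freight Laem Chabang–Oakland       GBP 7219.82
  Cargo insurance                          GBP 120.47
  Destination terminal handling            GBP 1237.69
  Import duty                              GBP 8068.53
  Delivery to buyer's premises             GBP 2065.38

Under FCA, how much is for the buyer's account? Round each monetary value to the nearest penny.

FCA: the seller delivers export-cleared goods to the carrier; the buyer bears costs from that point.
Seller's account: goods 429233.13 + inland to port 724.93 + export clearance 438.24 = 430396.30
Buyer's account: origin terminal 831.31 + freight 7219.82 + insurance 120.47 + destination terminal 1237.69 + duty 8068.53 + delivery 2065.38 = 19543.20

Buyer's account: GBP 19543.20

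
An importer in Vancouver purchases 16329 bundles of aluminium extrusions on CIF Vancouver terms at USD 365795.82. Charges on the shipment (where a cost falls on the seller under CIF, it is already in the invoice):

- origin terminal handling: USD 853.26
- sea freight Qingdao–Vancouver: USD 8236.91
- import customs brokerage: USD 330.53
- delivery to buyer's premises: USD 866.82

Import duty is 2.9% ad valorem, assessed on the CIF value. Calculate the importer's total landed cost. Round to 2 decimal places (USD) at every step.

Total landed cost: USD 377601.25

CIF: the seller pays costs through ocean freight and marine insurance to the destination port.
Already in the invoice (seller's account under CIF): origin terminal, freight — exclude.
The CIF price already equals the CIF value: 365795.82
Import duty = 365795.82 × 2.9% = 10608.08
Buyer bears: brokerage 330.53 + delivery 866.82 + duty 10608.08 = 11805.43
Landed cost = invoice 365795.82 + 11805.43 = 377601.25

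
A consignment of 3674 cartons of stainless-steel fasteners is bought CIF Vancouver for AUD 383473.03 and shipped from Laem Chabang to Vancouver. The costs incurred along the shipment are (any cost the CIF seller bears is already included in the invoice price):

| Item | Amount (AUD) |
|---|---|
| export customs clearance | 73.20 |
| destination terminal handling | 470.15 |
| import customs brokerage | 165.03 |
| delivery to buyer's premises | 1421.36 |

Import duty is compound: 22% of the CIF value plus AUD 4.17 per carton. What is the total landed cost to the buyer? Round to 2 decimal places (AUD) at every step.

Total landed cost: AUD 485214.22

CIF: the seller pays costs through ocean freight and marine insurance to the destination port.
Already in the invoice (seller's account under CIF): export clearance — exclude.
The CIF price already equals the CIF value: 383473.03
Ad valorem component: 383473.03 × 22% = 84364.07
Specific component: 3674 × 4.17 = 15320.58
Import duty = 84364.07 + 15320.58 = 99684.65
Buyer bears: destination terminal 470.15 + brokerage 165.03 + delivery 1421.36 + duty 99684.65 = 101741.19
Landed cost = invoice 383473.03 + 101741.19 = 485214.22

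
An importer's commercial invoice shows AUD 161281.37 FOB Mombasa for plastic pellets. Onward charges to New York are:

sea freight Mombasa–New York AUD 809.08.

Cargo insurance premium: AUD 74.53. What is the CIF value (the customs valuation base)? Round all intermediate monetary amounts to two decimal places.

CIF value: AUD 162164.98

CIF = FOB price + freight + insurance
CIF = 161281.37 + 809.08 + 74.53 = 162164.98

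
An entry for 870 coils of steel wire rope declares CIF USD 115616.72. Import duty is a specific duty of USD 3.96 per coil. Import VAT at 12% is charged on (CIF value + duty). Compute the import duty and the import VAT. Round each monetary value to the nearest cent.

Import duty: USD 3445.20; import VAT: USD 14287.43

Import duty = 870 × 3.96 = 3445.20
VAT base = CIF + duty = 115616.72 + 3445.20 = 119061.92
Import VAT = 119061.92 × 12% = 14287.43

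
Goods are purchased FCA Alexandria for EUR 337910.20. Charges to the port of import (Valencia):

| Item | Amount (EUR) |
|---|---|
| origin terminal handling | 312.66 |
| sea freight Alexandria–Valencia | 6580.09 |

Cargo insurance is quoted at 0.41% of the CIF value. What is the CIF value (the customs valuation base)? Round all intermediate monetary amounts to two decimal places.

CIF value: EUR 346222.46

Let C be the CIF value. C = FCA price + pre-shipment costs + freight + 0.41% × C
C − 0.41% × C = 337910.20 + 312.66 + 6580.09
0.9959 × C = 344802.95
C = 344802.95 / 0.9959 = 346222.46
Insurance premium = 0.41% × 346222.46 = 1419.51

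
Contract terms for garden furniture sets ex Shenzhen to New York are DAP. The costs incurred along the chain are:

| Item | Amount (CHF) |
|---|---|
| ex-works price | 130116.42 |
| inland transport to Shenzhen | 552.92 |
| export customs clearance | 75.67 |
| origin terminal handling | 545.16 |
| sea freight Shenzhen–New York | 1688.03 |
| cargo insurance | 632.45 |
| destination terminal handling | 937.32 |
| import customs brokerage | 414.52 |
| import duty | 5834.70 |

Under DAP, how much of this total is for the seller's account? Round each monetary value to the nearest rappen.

Seller's account: CHF 134547.97

DAP: the seller bears all costs to the named destination except import duty and clearance.
Seller's account: goods 130116.42 + inland to port 552.92 + export clearance 75.67 + origin terminal 545.16 + freight 1688.03 + insurance 632.45 + destination terminal 937.32 = 134547.97
Buyer's account: brokerage 414.52 + duty 5834.70 = 6249.22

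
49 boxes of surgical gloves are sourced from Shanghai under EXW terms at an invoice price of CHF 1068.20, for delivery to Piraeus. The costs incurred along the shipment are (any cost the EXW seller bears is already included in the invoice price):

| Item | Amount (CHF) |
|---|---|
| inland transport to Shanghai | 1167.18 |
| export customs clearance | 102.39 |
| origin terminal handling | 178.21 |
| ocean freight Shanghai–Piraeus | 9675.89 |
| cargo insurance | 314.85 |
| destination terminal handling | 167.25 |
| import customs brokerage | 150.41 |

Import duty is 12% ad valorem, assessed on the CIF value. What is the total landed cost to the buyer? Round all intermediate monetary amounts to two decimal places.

Total landed cost: CHF 14325.19

EXW: the seller makes goods available at their premises; the buyer bears all onward costs.
CIF value = EXW price + inland to port + export clearance + origin terminal + freight + insurance = 1068.20 + 1167.18 + 102.39 + 178.21 + 9675.89 + 314.85 = 12506.72
Import duty = 12506.72 × 12% = 1500.81
Buyer bears: inland to port 1167.18 + export clearance 102.39 + origin terminal 178.21 + freight 9675.89 + insurance 314.85 + destination terminal 167.25 + brokerage 150.41 + duty 1500.81 = 13256.99
Landed cost = invoice 1068.20 + 13256.99 = 14325.19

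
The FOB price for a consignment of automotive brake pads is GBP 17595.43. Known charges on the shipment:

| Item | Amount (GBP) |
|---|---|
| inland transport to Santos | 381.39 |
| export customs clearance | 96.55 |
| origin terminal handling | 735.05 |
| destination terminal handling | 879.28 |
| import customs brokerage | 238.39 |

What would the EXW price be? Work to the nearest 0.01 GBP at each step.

Not relevant to the conversion: destination terminal, brokerage — on the buyer under both terms; not part of either seller's price.
From FOB to EXW, the seller no longer bears: inland to port, export clearance, origin terminal.
EXW price = 17595.43 − 381.39 − 96.55 − 735.05 = 16382.44

EXW price: GBP 16382.44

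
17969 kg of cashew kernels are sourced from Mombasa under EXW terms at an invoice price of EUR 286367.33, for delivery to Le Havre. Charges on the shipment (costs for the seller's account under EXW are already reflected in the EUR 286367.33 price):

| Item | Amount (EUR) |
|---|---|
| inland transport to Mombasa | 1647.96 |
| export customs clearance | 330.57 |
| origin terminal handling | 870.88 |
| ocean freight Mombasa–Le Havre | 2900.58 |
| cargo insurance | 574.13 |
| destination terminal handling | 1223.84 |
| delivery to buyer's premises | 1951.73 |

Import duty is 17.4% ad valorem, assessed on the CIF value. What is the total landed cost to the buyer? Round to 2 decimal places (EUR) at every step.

Total landed cost: EUR 346795.33

EXW: the seller makes goods available at their premises; the buyer bears all onward costs.
CIF value = EXW price + inland to port + export clearance + origin terminal + freight + insurance = 286367.33 + 1647.96 + 330.57 + 870.88 + 2900.58 + 574.13 = 292691.45
Import duty = 292691.45 × 17.4% = 50928.31
Buyer bears: inland to port 1647.96 + export clearance 330.57 + origin terminal 870.88 + freight 2900.58 + insurance 574.13 + destination terminal 1223.84 + delivery 1951.73 + duty 50928.31 = 60428.00
Landed cost = invoice 286367.33 + 60428.00 = 346795.33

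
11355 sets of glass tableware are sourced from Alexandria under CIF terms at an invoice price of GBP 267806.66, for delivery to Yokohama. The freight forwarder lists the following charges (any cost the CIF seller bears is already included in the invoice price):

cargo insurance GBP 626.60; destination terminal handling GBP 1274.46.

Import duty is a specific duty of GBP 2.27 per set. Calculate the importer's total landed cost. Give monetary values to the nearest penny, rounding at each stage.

Total landed cost: GBP 294856.97

CIF: the seller pays costs through ocean freight and marine insurance to the destination port.
Already in the invoice (seller's account under CIF): insurance — exclude.
The CIF price already equals the CIF value: 267806.66
Import duty = 11355 × 2.27 = 25775.85
Buyer bears: destination terminal 1274.46 + duty 25775.85 = 27050.31
Landed cost = invoice 267806.66 + 27050.31 = 294856.97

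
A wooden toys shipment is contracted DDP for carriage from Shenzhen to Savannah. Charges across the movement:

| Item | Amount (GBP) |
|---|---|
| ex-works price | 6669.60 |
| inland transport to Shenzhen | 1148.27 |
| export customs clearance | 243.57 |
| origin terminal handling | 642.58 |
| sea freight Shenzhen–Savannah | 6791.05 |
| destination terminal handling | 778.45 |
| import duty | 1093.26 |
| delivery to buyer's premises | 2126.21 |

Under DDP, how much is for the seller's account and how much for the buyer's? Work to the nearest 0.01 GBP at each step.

Seller: GBP 19492.99; buyer: GBP 0.00

DDP: the seller bears all costs including import duty.
Seller's account: goods 6669.60 + inland to port 1148.27 + export clearance 243.57 + origin terminal 642.58 + freight 6791.05 + destination terminal 778.45 + duty 1093.26 + delivery 2126.21 = 19492.99
Buyer's account: 0.00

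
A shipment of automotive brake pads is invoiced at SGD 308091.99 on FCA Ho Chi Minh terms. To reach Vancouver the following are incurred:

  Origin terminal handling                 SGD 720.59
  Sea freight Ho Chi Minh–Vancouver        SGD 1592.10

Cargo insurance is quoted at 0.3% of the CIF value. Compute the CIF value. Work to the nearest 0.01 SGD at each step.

CIF value: SGD 311338.70

Let C be the CIF value. C = FCA price + pre-shipment costs + freight + 0.3% × C
C − 0.3% × C = 308091.99 + 720.59 + 1592.10
0.997 × C = 310404.68
C = 310404.68 / 0.997 = 311338.70
Insurance premium = 0.3% × 311338.70 = 934.02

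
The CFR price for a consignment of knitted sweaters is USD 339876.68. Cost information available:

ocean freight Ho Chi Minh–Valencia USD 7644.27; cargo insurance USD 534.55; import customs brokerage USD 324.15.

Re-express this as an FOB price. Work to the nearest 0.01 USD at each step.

Not relevant to the conversion: insurance, brokerage — on the buyer under both terms; not part of either seller's price.
From CFR to FOB, the seller no longer bears: freight.
FOB price = 339876.68 − 7644.27 = 332232.41

FOB price: USD 332232.41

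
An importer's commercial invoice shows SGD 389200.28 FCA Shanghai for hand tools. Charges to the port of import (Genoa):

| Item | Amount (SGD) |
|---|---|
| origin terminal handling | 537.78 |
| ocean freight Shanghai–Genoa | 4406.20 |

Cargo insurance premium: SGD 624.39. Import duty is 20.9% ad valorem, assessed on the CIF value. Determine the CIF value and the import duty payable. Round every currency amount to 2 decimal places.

CIF value: SGD 394768.65; import duty: SGD 82506.65

CIF = FCA price + pre-shipment costs + freight + insurance
CIF = 389200.28 + 537.78 + 4406.20 + 624.39 = 394768.65
Import duty = 394768.65 × 20.9% = 82506.65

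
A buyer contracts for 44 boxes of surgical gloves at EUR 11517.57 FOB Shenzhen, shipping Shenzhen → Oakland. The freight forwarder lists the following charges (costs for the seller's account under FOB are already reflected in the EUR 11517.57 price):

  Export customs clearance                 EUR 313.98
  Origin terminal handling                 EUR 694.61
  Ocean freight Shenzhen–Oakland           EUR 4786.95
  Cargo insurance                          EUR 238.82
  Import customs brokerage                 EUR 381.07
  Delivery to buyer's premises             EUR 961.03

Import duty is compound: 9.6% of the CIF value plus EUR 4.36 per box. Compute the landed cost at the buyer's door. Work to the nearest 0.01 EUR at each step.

FOB: the seller bears costs until goods are on board at the origin port; the buyer bears freight, insurance and all costs thereafter.
Already in the invoice (seller's account under FOB): export clearance, origin terminal — exclude.
CIF value = FOB price + freight + insurance = 11517.57 + 4786.95 + 238.82 = 16543.34
Ad valorem component: 16543.34 × 9.6% = 1588.16
Specific component: 44 × 4.36 = 191.84
Import duty = 1588.16 + 191.84 = 1780.00
Buyer bears: freight 4786.95 + insurance 238.82 + brokerage 381.07 + delivery 961.03 + duty 1780.00 = 8147.87
Landed cost = invoice 11517.57 + 8147.87 = 19665.44

Total landed cost: EUR 19665.44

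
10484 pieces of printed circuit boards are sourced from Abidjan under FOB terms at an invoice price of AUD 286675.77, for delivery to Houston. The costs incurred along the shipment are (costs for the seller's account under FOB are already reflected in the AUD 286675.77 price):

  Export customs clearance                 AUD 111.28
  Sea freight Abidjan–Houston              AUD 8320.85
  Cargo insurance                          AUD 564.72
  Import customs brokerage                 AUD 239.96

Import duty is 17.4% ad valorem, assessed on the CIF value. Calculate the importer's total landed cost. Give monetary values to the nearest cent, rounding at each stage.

FOB: the seller bears costs until goods are on board at the origin port; the buyer bears freight, insurance and all costs thereafter.
Already in the invoice (seller's account under FOB): export clearance — exclude.
CIF value = FOB price + freight + insurance = 286675.77 + 8320.85 + 564.72 = 295561.34
Import duty = 295561.34 × 17.4% = 51427.67
Buyer bears: freight 8320.85 + insurance 564.72 + brokerage 239.96 + duty 51427.67 = 60553.20
Landed cost = invoice 286675.77 + 60553.20 = 347228.97

Total landed cost: AUD 347228.97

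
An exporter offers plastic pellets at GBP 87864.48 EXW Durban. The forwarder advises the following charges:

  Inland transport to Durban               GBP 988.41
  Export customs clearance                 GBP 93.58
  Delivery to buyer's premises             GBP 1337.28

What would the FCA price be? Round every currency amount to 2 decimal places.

Not relevant to the conversion: delivery — on the buyer under both terms; not part of either seller's price.
From EXW to FCA, the seller additionally bears: inland to port, export clearance.
FCA price = 87864.48 + 988.41 + 93.58 = 88946.47

FCA price: GBP 88946.47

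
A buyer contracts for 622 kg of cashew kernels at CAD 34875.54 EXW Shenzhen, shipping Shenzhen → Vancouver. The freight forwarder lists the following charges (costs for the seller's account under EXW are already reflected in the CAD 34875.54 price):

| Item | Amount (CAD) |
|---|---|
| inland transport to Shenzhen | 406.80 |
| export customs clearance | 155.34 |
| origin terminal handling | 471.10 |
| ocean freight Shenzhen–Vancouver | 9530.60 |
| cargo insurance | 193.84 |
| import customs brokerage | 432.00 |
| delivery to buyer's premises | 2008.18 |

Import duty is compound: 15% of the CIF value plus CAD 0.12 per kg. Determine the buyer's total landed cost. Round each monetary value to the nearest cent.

EXW: the seller makes goods available at their premises; the buyer bears all onward costs.
CIF value = EXW price + inland to port + export clearance + origin terminal + freight + insurance = 34875.54 + 406.80 + 155.34 + 471.10 + 9530.60 + 193.84 = 45633.22
Ad valorem component: 45633.22 × 15% = 6844.98
Specific component: 622 × 0.12 = 74.64
Import duty = 6844.98 + 74.64 = 6919.62
Buyer bears: inland to port 406.80 + export clearance 155.34 + origin terminal 471.10 + freight 9530.60 + insurance 193.84 + brokerage 432.00 + delivery 2008.18 + duty 6919.62 = 20117.48
Landed cost = invoice 34875.54 + 20117.48 = 54993.02

Total landed cost: CAD 54993.02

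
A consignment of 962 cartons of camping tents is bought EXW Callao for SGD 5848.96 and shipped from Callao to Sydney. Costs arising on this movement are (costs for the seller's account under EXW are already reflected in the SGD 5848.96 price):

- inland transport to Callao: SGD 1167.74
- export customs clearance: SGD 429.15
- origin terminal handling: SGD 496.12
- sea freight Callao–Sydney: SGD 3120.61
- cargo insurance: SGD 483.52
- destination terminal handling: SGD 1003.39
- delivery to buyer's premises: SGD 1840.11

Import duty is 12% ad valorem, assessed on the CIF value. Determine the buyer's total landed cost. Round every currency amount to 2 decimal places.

Total landed cost: SGD 15775.13

EXW: the seller makes goods available at their premises; the buyer bears all onward costs.
CIF value = EXW price + inland to port + export clearance + origin terminal + freight + insurance = 5848.96 + 1167.74 + 429.15 + 496.12 + 3120.61 + 483.52 = 11546.10
Import duty = 11546.10 × 12% = 1385.53
Buyer bears: inland to port 1167.74 + export clearance 429.15 + origin terminal 496.12 + freight 3120.61 + insurance 483.52 + destination terminal 1003.39 + delivery 1840.11 + duty 1385.53 = 9926.17
Landed cost = invoice 5848.96 + 9926.17 = 15775.13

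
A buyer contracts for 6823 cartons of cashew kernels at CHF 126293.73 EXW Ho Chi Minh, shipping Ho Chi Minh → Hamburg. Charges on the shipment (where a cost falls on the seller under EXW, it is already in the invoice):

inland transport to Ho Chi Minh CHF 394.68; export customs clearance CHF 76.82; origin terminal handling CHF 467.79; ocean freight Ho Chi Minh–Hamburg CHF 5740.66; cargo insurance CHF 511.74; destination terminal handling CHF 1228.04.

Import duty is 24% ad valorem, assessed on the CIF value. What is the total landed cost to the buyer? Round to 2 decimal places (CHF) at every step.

EXW: the seller makes goods available at their premises; the buyer bears all onward costs.
CIF value = EXW price + inland to port + export clearance + origin terminal + freight + insurance = 126293.73 + 394.68 + 76.82 + 467.79 + 5740.66 + 511.74 = 133485.42
Import duty = 133485.42 × 24% = 32036.50
Buyer bears: inland to port 394.68 + export clearance 76.82 + origin terminal 467.79 + freight 5740.66 + insurance 511.74 + destination terminal 1228.04 + duty 32036.50 = 40456.23
Landed cost = invoice 126293.73 + 40456.23 = 166749.96

Total landed cost: CHF 166749.96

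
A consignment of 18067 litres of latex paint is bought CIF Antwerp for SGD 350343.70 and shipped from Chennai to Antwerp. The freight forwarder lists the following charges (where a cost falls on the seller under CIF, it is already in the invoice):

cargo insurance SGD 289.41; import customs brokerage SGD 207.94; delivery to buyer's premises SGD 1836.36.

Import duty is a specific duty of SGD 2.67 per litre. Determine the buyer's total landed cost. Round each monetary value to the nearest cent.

Total landed cost: SGD 400626.89

CIF: the seller pays costs through ocean freight and marine insurance to the destination port.
Already in the invoice (seller's account under CIF): insurance — exclude.
The CIF price already equals the CIF value: 350343.70
Import duty = 18067 × 2.67 = 48238.89
Buyer bears: brokerage 207.94 + delivery 1836.36 + duty 48238.89 = 50283.19
Landed cost = invoice 350343.70 + 50283.19 = 400626.89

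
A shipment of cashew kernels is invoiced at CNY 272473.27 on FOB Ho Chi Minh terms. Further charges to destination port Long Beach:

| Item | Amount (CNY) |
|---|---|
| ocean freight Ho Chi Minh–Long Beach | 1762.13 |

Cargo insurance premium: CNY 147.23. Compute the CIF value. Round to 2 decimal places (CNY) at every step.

CIF = FOB price + freight + insurance
CIF = 272473.27 + 1762.13 + 147.23 = 274382.63

CIF value: CNY 274382.63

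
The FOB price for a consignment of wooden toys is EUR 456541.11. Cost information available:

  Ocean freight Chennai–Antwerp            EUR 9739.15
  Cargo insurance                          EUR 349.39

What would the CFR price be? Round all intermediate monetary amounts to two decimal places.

Not relevant to the conversion: insurance — on the buyer under both terms; not part of either seller's price.
From FOB to CFR, the seller additionally bears: freight.
CFR price = 456541.11 + 9739.15 = 466280.26

CFR price: EUR 466280.26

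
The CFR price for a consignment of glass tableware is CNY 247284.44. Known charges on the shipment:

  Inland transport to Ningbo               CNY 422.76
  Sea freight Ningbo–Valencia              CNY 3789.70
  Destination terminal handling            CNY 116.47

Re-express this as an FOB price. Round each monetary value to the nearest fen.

FOB price: CNY 243494.74

Not relevant to the conversion: inland to port — on the seller under both CFR and FOB; already in the CFR price and stays in the FOB price. destination terminal — on the buyer under both terms; not part of either seller's price.
From CFR to FOB, the seller no longer bears: freight.
FOB price = 247284.44 − 3789.70 = 243494.74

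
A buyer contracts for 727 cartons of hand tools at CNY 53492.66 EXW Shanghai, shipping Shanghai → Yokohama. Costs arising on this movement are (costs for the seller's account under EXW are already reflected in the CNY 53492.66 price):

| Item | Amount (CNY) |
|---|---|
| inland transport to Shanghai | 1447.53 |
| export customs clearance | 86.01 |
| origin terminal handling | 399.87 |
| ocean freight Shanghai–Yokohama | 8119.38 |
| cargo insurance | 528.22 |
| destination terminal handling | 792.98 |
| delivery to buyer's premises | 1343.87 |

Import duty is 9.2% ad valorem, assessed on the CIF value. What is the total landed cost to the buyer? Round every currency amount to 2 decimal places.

EXW: the seller makes goods available at their premises; the buyer bears all onward costs.
CIF value = EXW price + inland to port + export clearance + origin terminal + freight + insurance = 53492.66 + 1447.53 + 86.01 + 399.87 + 8119.38 + 528.22 = 64073.67
Import duty = 64073.67 × 9.2% = 5894.78
Buyer bears: inland to port 1447.53 + export clearance 86.01 + origin terminal 399.87 + freight 8119.38 + insurance 528.22 + destination terminal 792.98 + delivery 1343.87 + duty 5894.78 = 18612.64
Landed cost = invoice 53492.66 + 18612.64 = 72105.30

Total landed cost: CNY 72105.30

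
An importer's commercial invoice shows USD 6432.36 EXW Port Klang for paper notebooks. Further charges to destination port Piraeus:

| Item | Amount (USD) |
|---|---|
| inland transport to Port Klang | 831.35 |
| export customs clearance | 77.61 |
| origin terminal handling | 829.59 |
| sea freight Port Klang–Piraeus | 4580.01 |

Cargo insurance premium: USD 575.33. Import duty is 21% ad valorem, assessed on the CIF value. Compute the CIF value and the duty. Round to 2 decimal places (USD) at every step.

CIF value: USD 13326.25; import duty: USD 2798.51

CIF = EXW price + pre-shipment costs + freight + insurance
CIF = 6432.36 + 831.35 + 77.61 + 829.59 + 4580.01 + 575.33 = 13326.25
Import duty = 13326.25 × 21% = 2798.51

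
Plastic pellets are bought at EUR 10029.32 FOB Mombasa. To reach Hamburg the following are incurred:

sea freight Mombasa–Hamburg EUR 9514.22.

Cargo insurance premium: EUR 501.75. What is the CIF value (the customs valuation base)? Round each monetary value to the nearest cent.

CIF = FOB price + freight + insurance
CIF = 10029.32 + 9514.22 + 501.75 = 20045.29

CIF value: EUR 20045.29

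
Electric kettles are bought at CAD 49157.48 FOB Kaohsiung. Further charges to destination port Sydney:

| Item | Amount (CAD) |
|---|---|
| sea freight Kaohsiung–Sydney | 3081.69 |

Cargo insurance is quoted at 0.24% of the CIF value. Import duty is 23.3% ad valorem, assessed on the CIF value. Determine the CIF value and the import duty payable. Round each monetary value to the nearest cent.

Let C be the CIF value. C = FOB price + freight + 0.24% × C
C − 0.24% × C = 49157.48 + 3081.69
0.9976 × C = 52239.17
C = 52239.17 / 0.9976 = 52364.85
Insurance premium = 0.24% × 52364.85 = 125.68
Import duty = 52364.85 × 23.3% = 12201.01

CIF value: CAD 52364.85; import duty: CAD 12201.01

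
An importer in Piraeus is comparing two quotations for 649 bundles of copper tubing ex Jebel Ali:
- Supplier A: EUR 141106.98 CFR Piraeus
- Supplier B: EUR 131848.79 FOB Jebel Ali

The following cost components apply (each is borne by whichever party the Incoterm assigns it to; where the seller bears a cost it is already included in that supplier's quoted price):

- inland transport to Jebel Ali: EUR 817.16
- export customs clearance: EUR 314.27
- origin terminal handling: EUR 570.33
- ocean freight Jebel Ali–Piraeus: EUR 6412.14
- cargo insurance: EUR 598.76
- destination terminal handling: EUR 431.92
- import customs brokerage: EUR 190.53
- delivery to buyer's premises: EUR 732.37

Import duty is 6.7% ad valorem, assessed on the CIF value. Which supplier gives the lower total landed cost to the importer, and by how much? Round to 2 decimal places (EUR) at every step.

Supplier B is cheaper by EUR 3036.73

Supplier A (CFR):
CIF value = CFR price + insurance = 141106.98 + 598.76 = 141705.74
Import duty = 141705.74 × 6.7% = 9494.28
Buyer bears (A): 598.76 + 431.92 + 190.53 + 732.37 = 1953.58
Landed cost (A) = invoice 141106.98 + 1953.58 + duty 9494.28 = 152554.84
Supplier B (FOB):
CIF value = FOB price + freight + insurance = 131848.79 + 6412.14 + 598.76 = 138859.69
Import duty = 138859.69 × 6.7% = 9303.60
Buyer bears (B): 6412.14 + 598.76 + 431.92 + 190.53 + 732.37 = 8365.72
Landed cost (B) = invoice 131848.79 + 8365.72 + duty 9303.60 = 149518.11
Difference = |152554.84 − 149518.11| = 3036.73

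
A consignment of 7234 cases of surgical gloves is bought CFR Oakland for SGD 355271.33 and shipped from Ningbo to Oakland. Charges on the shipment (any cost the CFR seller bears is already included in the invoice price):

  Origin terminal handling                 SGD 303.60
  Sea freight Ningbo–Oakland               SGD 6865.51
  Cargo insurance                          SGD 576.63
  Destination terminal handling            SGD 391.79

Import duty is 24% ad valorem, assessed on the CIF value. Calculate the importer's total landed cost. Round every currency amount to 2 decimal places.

Total landed cost: SGD 441643.26

CFR: the seller pays costs through ocean freight to the destination port, but not insurance.
Already in the invoice (seller's account under CFR): origin terminal, freight — exclude.
CIF value = CFR price + insurance = 355271.33 + 576.63 = 355847.96
Import duty = 355847.96 × 24% = 85403.51
Buyer bears: insurance 576.63 + destination terminal 391.79 + duty 85403.51 = 86371.93
Landed cost = invoice 355271.33 + 86371.93 = 441643.26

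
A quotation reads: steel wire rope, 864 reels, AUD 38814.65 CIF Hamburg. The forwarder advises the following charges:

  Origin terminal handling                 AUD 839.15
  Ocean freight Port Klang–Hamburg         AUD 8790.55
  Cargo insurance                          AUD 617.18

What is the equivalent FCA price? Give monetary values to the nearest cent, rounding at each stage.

From CIF to FCA, the seller no longer bears: origin terminal, freight, insurance.
FCA price = 38814.65 − 839.15 − 8790.55 − 617.18 = 28567.77

FCA price: AUD 28567.77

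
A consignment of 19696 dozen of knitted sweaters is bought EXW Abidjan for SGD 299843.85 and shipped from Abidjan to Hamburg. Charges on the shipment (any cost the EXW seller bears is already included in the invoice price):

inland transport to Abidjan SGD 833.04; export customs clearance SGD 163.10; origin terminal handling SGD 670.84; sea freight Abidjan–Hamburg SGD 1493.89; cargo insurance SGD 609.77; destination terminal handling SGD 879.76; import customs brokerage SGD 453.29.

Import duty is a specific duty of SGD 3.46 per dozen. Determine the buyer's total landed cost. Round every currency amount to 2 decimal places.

EXW: the seller makes goods available at their premises; the buyer bears all onward costs.
CIF value = EXW price + inland to port + export clearance + origin terminal + freight + insurance = 299843.85 + 833.04 + 163.10 + 670.84 + 1493.89 + 609.77 = 303614.49
Import duty = 19696 × 3.46 = 68148.16
Buyer bears: inland to port 833.04 + export clearance 163.10 + origin terminal 670.84 + freight 1493.89 + insurance 609.77 + destination terminal 879.76 + brokerage 453.29 + duty 68148.16 = 73251.85
Landed cost = invoice 299843.85 + 73251.85 = 373095.70

Total landed cost: SGD 373095.70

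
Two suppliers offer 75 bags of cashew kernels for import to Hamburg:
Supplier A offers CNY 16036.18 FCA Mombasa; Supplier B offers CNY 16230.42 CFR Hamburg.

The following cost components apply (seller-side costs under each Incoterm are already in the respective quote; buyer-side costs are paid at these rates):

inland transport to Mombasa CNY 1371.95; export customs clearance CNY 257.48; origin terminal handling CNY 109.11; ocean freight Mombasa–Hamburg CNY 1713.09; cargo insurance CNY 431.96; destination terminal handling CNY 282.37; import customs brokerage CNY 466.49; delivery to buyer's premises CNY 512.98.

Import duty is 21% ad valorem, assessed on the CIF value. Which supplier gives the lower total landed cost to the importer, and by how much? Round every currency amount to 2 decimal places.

Supplier A (FCA):
CIF value = FCA price + origin terminal + freight + insurance = 16036.18 + 109.11 + 1713.09 + 431.96 = 18290.34
Import duty = 18290.34 × 21% = 3840.97
Buyer bears (A): 109.11 + 1713.09 + 431.96 + 282.37 + 466.49 + 512.98 = 3516.00
Landed cost (A) = invoice 16036.18 + 3516.00 + duty 3840.97 = 23393.15
Supplier B (CFR):
CIF value = CFR price + insurance = 16230.42 + 431.96 = 16662.38
Import duty = 16662.38 × 21% = 3499.10
Buyer bears (B): 431.96 + 282.37 + 466.49 + 512.98 = 1693.80
Landed cost (B) = invoice 16230.42 + 1693.80 + duty 3499.10 = 21423.32
Difference = |23393.15 − 21423.32| = 1969.83

Supplier B is cheaper by CNY 1969.83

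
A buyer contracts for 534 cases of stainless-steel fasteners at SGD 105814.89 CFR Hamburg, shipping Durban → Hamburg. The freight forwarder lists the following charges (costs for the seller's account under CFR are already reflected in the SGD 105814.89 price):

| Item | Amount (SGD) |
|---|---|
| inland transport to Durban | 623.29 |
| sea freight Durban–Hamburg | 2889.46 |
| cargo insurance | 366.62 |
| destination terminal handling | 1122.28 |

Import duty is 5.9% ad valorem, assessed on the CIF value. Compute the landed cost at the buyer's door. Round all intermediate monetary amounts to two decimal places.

Total landed cost: SGD 113568.50

CFR: the seller pays costs through ocean freight to the destination port, but not insurance.
Already in the invoice (seller's account under CFR): inland to port, freight — exclude.
CIF value = CFR price + insurance = 105814.89 + 366.62 = 106181.51
Import duty = 106181.51 × 5.9% = 6264.71
Buyer bears: insurance 366.62 + destination terminal 1122.28 + duty 6264.71 = 7753.61
Landed cost = invoice 105814.89 + 7753.61 = 113568.50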